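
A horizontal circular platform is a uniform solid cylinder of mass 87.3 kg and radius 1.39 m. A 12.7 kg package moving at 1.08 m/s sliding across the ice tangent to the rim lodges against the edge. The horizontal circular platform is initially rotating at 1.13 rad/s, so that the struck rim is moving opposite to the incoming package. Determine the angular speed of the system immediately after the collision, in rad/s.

|ω_f| ≈ 0.700 rad/s

The axle reaction passes through the central axle and exerts no torque about it; angular momentum about the central axle is conserved through the impact.
I_p = ½(87.3)(1.39)² = 84.34 kg·m². Taking the sense of the package's angular momentum as positive, L_{package} = m v R = (12.7)(1.08)(1.39) = 19.07 kg·m²/s.
L_i = −I_p ω_p + m v R = −(84.34)(1.13) + 19.07 = -76.23 kg·m²/s.
After sticking, I_f = I_p + m R² = 84.34 + (12.7)(1.39)² = 108.9 kg·m².
ω_f = L_i / I_f = -76.23 / 108.9 = -0.7002 rad/s.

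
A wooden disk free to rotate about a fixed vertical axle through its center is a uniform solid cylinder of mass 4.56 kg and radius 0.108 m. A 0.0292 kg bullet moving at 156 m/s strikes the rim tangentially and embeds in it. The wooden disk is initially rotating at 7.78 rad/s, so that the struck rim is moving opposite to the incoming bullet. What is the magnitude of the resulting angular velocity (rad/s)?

|ω_f| ≈ 10.6 rad/s

About the axle the impulsive forces during the collision are internal, so angular momentum about that axis is conserved.
I_p = ½(4.56)(0.108)² = 0.02659 kg·m². Taking the sense of the bullet's angular momentum as positive, L_{bullet} = m v R = (0.0292)(156)(0.108) = 0.4920 kg·m²/s.
L_i = −I_p ω_p + m v R = −(0.02659)(7.78) + 0.4920 = 0.2851 kg·m²/s.
After sticking, I_f = I_p + m R² = 0.02659 + (0.0292)(0.108)² = 0.02693 kg·m².
ω_f = L_i / I_f = 0.2851 / 0.02693 = 10.58 rad/s.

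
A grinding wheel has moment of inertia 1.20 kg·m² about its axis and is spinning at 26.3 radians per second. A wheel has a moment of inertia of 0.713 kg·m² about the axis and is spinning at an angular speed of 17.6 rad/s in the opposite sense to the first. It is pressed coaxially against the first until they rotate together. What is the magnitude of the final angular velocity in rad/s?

|ω_f| ≈ 9.94 rad/s

The coupling torques are internal; angular momentum about the shared axis is conserved.
Taking A's sense as positive: L = (1.200)(26.3) − (0.7130)(17.6) = 19.01 kg·m²·rad/s.
Combined I = 1.200 + 0.7130 = 1.913 kg·m².
ω_f = L / I = 19.01 / 1.913 = 9.938 rad/s.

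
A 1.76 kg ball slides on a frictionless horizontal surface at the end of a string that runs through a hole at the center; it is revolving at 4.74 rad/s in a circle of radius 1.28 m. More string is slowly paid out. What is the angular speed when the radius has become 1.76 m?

The constraining force is radial, so m r² ω about the center is conserved.
ω₂ = ω₁ (r₁/r₂)² = (4.74)(1.28/1.76)² = 2.507 rad/s.

ω₂ ≈ 2.51 rad/s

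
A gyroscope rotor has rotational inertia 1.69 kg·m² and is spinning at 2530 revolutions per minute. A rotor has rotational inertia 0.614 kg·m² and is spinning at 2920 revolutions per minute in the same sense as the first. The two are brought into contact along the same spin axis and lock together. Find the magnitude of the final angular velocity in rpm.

The coupling torques are internal; angular momentum about the shared axis is conserved.
Taking A's sense as positive: L = (1.690)(2530) + (0.6140)(2920) = 6069 kg·m²·rpm.
Combined I = 1.690 + 0.6140 = 2.304 kg·m².
ω_f = L / I = 6069 / 2.304 = 2634 rpm.

|ω_f| ≈ 2630 rpm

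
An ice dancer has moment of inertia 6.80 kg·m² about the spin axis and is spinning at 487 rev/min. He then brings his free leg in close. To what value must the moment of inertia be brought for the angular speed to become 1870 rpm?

No external torque acts about the spin axis, so angular momentum is conserved.
I₂ = I₁ω₁ / ω₂ = (6.80)(487) / (1870) = 1.771 kg·m².

I₂ ≈ 1.77 kg·m²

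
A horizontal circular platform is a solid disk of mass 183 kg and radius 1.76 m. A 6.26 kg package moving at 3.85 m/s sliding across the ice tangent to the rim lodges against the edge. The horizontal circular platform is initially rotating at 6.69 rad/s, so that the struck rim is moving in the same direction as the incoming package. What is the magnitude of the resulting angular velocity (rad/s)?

|ω_f| ≈ 6.40 rad/s

The axle reaction passes through the central axle and exerts no torque about it; angular momentum about the central axle is conserved through the impact.
I_p = ½(183)(1.76)² = 283.4 kg·m². Taking the sense of the package's angular momentum as positive, L_{package} = m v R = (6.26)(3.85)(1.76) = 42.42 kg·m²/s.
L_i = +I_p ω_p + m v R = +(283.4)(6.69) + 42.42 = 1939 kg·m²/s.
After sticking, I_f = I_p + m R² = 283.4 + (6.26)(1.76)² = 302.8 kg·m².
ω_f = L_i / I_f = 1939 / 302.8 = 6.402 rad/s.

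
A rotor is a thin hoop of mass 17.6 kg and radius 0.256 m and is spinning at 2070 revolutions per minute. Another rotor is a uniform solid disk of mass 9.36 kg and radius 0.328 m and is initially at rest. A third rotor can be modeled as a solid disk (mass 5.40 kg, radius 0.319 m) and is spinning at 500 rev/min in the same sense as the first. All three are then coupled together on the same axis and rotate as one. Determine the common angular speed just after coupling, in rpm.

The coupling torques are internal; angular momentum about the shared axis is conserved.
Moments of inertia: I_A = (17.6)(0.256)² = 1.153 kg·m²; I_B = ½(9.36)(0.328)² = 0.5035 kg·m²; I_C = ½(5.40)(0.319)² = 0.2748 kg·m².
Taking A's sense as positive: L = (1.153)(2070) + (0.2748)(500) = 2525 kg·m²·rpm.
Combined I = 1.153 + 0.5035 + 0.2748 = 1.932 kg·m².
ω_f = L / I = 2525 / 1.932 = 1307 rpm.

|ω_f| ≈ 1310 rpm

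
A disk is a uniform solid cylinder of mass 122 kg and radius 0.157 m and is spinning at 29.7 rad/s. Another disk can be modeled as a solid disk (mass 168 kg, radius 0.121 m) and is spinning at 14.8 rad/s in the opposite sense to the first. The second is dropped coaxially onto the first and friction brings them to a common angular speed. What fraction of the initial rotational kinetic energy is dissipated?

No external torque acts about the common axis, so total angular momentum is conserved.
Moments of inertia: I_A = ½(122)(0.157)² = 1.504 kg·m²; I_B = ½(168)(0.121)² = 1.230 kg·m².
Taking A's sense as positive: L = (1.504)(29.7) − (1.230)(14.8) = 26.45 kg·m²·rad/s.
Combined I = 1.504 + 1.230 = 2.733 kg·m².
ω_f = L / I = 26.45 / 2.733 = 9.678 rad/s.
KE_i = ½ΣIω² = 797.8 J; KE_f = ½(2.733)(9.678)² = 128.0 J.
Fraction dissipated = (KE_i − KE_f)/KE_i = 0.8395.

fraction ≈ 0.840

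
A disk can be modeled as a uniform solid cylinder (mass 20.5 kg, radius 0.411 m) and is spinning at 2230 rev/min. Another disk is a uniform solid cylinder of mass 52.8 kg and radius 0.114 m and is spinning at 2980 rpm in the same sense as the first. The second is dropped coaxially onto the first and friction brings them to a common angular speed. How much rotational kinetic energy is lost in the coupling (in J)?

No external torque acts about the common axis, so total angular momentum is conserved.
Moments of inertia: I_A = ½(20.5)(0.411)² = 1.731 kg·m²; I_B = ½(52.8)(0.114)² = 0.3431 kg·m².
Taking A's sense as positive: L = (1.731)(2230) + (0.3431)(2980) = 4884 kg·m²·rpm.
Combined I = 1.731 + 0.3431 = 2.075 kg·m².
ω_f = L / I = 4884 / 2.075 = 2354 rpm.
KE_i = ½ΣIω² = 63920 J; KE_f = ½(2.075)(246.5)² = 63030 J.

ΔKE lost ≈ 883 J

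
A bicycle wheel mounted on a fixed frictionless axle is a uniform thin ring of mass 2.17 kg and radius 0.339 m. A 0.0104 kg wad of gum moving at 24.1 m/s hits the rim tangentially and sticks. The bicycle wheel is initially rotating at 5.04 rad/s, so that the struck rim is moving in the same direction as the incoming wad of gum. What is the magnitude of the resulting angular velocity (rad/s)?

The axle reaction passes through the axle and exerts no torque about it; angular momentum about the axle is conserved through the impact.
I_p = (2.17)(0.339)² = 0.2494 kg·m². Taking the sense of the wad of gum's angular momentum as positive, L_{wad} = m v R = (0.0104)(24.1)(0.339) = 0.08497 kg·m²/s.
L_i = +I_p ω_p + m v R = +(0.2494)(5.04) + 0.08497 = 1.342 kg·m²/s.
After sticking, I_f = I_p + m R² = 0.2494 + (0.0104)(0.339)² = 0.2506 kg·m².
ω_f = L_i / I_f = 1.342 / 0.2506 = 5.355 rad/s.

|ω_f| ≈ 5.36 rad/s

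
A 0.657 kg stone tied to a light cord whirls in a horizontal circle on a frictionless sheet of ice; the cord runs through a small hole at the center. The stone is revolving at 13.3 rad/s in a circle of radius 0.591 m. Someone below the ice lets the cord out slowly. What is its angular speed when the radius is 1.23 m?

No torque about the axis ⇒ m r₁² ω₁ = m r₂² ω₂.
ω₂ = ω₁ (r₁/r₂)² = (13.3)(0.591/1.23)² = 3.071 rad/s.

ω₂ ≈ 3.07 rad/s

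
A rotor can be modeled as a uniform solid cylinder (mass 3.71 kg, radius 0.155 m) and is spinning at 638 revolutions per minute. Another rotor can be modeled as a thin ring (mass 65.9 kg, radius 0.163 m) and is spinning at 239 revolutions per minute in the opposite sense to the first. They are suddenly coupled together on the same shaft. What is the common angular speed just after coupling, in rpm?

|ω_f| ≈ 217 rpm

No external torque acts about the common axis, so total angular momentum is conserved.
Moments of inertia: I_A = ½(3.71)(0.155)² = 0.04457 kg·m²; I_B = (65.9)(0.163)² = 1.751 kg·m².
Taking A's sense as positive: L = (0.04457)(638) − (1.751)(239) = -390.0 kg·m²·rpm.
Combined I = 0.04457 + 1.751 = 1.795 kg·m².
ω_f = L / I = -390.0 / 1.795 = -217.2 rpm.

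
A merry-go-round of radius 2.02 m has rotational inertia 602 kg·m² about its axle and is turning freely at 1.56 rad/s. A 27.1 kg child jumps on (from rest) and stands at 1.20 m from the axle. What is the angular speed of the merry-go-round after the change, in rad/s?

The added mass arrives with no angular momentum about the axle, and any external torque about the axle is negligible, so the system's angular momentum is conserved.
Added inertia Σmr² = (27.1)(1.20)² = 39.02 kg·m²; I_f = 602.0 + 39.02 = 641.0 kg·m².
ω_f = I_p ω_i / I_f = (602.0)(1.56) / 641.0 = 1.465 rad/s.

ω_f ≈ 1.47 rad/s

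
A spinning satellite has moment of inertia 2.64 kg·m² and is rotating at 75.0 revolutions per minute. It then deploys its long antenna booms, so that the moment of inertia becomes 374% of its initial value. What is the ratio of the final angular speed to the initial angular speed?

ω₂/ω₁ ≈ 0.267

No external torque acts about the spin axis, so angular momentum is conserved.
I₂ = 3.74 × 2.64 = 9.874 kg·m².
ω₂/ω₁ = I₁/I₂ = 2.640 / 9.874 = 0.2674.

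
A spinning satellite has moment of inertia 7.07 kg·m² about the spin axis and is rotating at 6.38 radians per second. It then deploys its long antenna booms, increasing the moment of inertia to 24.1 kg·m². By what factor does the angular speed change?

Angular momentum about the spin axis is conserved since the torque about it is zero.
ω₂/ω₁ = I₁/I₂ = 7.070 / 24.10 = 0.2934.

ω₂/ω₁ ≈ 0.293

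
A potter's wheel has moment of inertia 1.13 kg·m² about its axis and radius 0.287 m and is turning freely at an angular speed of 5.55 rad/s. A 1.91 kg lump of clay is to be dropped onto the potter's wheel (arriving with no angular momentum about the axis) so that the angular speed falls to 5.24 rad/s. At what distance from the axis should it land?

The added mass arrives with no angular momentum about the axis, and any external torque about the axis is negligible, so the system's angular momentum is conserved.
I_p ω_i = (I_p + m r²) ω_f ⇒ m r² = I_p(ω_i/ω_f − 1) = 1.130(5.55/5.24 − 1) = 0.06685 kg·m².
r = √(0.06685/1.91) = 0.1871 m.

r ≈ 0.187 m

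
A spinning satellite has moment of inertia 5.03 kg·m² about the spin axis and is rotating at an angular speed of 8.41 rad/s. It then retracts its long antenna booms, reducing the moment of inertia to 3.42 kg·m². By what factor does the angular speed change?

No external torque acts about the spin axis, so angular momentum is conserved.
ω₂/ω₁ = I₁/I₂ = 5.030 / 3.420 = 1.471.

ω₂/ω₁ ≈ 1.47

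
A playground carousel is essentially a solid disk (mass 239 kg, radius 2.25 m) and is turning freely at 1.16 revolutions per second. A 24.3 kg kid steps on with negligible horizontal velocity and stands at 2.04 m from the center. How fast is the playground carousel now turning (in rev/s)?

ω_f ≈ 0.994 rev/s

The added mass arrives with no angular momentum about the center, and any external torque about the center is negligible, so the system's angular momentum is conserved.
I_p = ½(239)(2.25)² = 605.0 kg·m².
Added inertia Σmr² = (24.3)(2.04)² = 101.1 kg·m²; I_f = 605.0 + 101.1 = 706.1 kg·m².
ω_f = I_p ω_i / I_f = (605.0)(1.16) / 706.1 = 0.9939 rev/s.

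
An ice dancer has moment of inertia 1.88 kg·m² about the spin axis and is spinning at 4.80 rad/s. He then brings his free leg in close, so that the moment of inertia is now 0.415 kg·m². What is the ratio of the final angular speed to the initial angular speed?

ω₂/ω₁ ≈ 4.53

Angular momentum about the spin axis is conserved since the torque about it is zero.
ω₂/ω₁ = I₁/I₂ = 1.880 / 0.4150 = 4.530.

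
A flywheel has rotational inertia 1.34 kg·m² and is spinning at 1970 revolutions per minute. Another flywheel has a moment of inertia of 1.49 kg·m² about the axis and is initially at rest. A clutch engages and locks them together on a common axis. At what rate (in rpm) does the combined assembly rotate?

The coupling torques are internal; angular momentum about the shared axis is conserved.
Taking A's sense as positive: L = (1.340)(1970) = 2640 kg·m²·rpm.
Combined I = 1.340 + 1.490 = 2.830 kg·m².
ω_f = L / I = 2640 / 2.830 = 932.8 rpm.

|ω_f| ≈ 933 rpm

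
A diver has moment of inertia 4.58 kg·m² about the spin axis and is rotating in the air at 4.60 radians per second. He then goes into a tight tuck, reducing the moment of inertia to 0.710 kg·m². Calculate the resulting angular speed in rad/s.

ω₂ ≈ 29.7 rad/s

No external torque acts about the spin axis, so angular momentum is conserved.
ω₂ = I₁ω₁ / I₂ = (4.580)(4.60 rad/s) / (0.7100) = 29.67 rad/s.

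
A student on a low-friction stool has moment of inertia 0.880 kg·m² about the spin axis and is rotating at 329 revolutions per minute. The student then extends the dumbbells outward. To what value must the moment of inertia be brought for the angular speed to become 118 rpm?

With no external torque about the axis, L is conserved: I₁ω₁ = I₂ω₂.
I₂ = I₁ω₁ / ω₂ = (0.880)(329) / (118) = 2.454 kg·m².

I₂ ≈ 2.45 kg·m²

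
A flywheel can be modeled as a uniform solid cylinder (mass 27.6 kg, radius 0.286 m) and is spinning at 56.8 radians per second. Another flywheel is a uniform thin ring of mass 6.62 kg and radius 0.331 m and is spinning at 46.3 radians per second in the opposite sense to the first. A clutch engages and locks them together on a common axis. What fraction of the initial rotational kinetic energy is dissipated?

The coupling torques are internal; angular momentum about the shared axis is conserved.
Moments of inertia: I_A = ½(27.6)(0.286)² = 1.129 kg·m²; I_B = (6.62)(0.331)² = 0.7253 kg·m².
Taking A's sense as positive: L = (1.129)(56.8) − (0.7253)(46.3) = 30.53 kg·m²·rad/s.
Combined I = 1.129 + 0.7253 = 1.854 kg·m².
ω_f = L / I = 30.53 / 1.854 = 16.47 rad/s.
KE_i = ½ΣIω² = 2598 J; KE_f = ½(1.854)(16.47)² = 251.4 J.
Fraction dissipated = (KE_i − KE_f)/KE_i = 0.9032.

fraction ≈ 0.903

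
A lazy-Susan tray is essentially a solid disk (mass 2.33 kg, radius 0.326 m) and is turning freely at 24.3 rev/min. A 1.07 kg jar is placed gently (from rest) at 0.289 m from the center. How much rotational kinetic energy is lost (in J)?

energy lost ≈ 0.168 J

No external torque acts about the center; L_before = L_after.
I_p = ½(2.33)(0.326)² = 0.1238 kg·m².
Added inertia Σmr² = (1.07)(0.289)² = 0.08937 kg·m²; I_f = 0.1238 + 0.08937 = 0.2132 kg·m².
ω_f = I_p ω_i / I_f = (0.1238)(24.3) / 0.2132 = 14.11 rpm.
KE_i = ½(0.1238)(2.545 rad/s)² = 0.4009 J; KE_f = ½(0.2132)(1.478)² = 0.2328 J.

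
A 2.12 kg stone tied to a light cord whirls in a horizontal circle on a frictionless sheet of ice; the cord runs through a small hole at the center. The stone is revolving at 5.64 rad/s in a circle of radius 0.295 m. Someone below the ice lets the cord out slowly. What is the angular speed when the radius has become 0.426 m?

The constraining force is radial, so m r² ω about the center is conserved.
ω₂ = ω₁ (r₁/r₂)² = (5.64)(0.295/0.426)² = 2.705 rad/s.

ω₂ ≈ 2.70 rad/s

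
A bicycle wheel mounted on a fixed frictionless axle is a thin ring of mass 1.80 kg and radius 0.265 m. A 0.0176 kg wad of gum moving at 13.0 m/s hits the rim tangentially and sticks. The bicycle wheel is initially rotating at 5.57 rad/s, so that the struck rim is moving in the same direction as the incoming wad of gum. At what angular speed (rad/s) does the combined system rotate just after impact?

About the axle the impulsive forces during the collision are internal, so angular momentum about that axis is conserved.
I_p = (1.80)(0.265)² = 0.1264 kg·m². Taking the sense of the wad of gum's angular momentum as positive, L_{wad} = m v R = (0.0176)(13.0)(0.265) = 0.06063 kg·m²/s.
L_i = +I_p ω_p + m v R = +(0.1264)(5.57) + 0.06063 = 0.7647 kg·m²/s.
After sticking, I_f = I_p + m R² = 0.1264 + (0.0176)(0.265)² = 0.1276 kg·m².
ω_f = L_i / I_f = 0.7647 / 0.1276 = 5.991 rad/s.

|ω_f| ≈ 5.99 rad/s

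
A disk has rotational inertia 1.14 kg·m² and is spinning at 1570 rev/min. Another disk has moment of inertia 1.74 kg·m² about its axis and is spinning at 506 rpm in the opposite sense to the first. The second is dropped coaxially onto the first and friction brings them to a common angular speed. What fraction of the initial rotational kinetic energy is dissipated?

No external torque acts about the common axis, so total angular momentum is conserved.
Taking A's sense as positive: L = (1.140)(1570) − (1.740)(506) = 909.4 kg·m²·rpm.
Combined I = 1.140 + 1.740 = 2.880 kg·m².
ω_f = L / I = 909.4 / 2.880 = 315.8 rpm.
KE_i = ½ΣIω² = 17850 J; KE_f = ½(2.880)(33.07)² = 1574 J.
Fraction dissipated = (KE_i − KE_f)/KE_i = 0.9118.

fraction ≈ 0.912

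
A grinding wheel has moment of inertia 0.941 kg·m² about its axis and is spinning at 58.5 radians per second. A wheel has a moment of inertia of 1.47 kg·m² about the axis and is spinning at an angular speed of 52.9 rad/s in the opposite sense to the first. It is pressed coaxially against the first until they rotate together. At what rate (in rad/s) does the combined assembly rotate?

The coupling torques are internal; angular momentum about the shared axis is conserved.
Taking A's sense as positive: L = (0.9410)(58.5) − (1.470)(52.9) = -22.71 kg·m²·rad/s.
Combined I = 0.9410 + 1.470 = 2.411 kg·m².
ω_f = L / I = -22.71 / 2.411 = -9.421 rad/s.

|ω_f| ≈ 9.42 rad/s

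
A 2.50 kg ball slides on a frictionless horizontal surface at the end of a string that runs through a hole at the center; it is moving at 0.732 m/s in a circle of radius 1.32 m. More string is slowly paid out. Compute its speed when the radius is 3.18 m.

Central (radial) force ⇒ zero torque about the center ⇒ m v r is constant.
v₂ = v₁ r₁ / r₂ = (0.732)(1.32) / (3.18) = 0.3038 m/s.

v₂ ≈ 0.304 m/s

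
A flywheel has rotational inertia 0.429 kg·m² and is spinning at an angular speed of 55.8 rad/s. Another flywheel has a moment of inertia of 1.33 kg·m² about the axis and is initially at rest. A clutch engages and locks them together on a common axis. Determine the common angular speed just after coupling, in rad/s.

|ω_f| ≈ 13.6 rad/s

No external torque acts about the common axis, so total angular momentum is conserved.
Taking A's sense as positive: L = (0.4290)(55.8) = 23.94 kg·m²·rad/s.
Combined I = 0.4290 + 1.330 = 1.759 kg·m².
ω_f = L / I = 23.94 / 1.759 = 13.61 rad/s.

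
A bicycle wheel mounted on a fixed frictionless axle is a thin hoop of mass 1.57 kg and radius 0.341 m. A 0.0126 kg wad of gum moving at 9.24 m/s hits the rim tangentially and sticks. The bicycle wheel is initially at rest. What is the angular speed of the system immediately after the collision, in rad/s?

The axle reaction passes through the axle and exerts no torque about it; angular momentum about the axle is conserved through the impact.
I_p = (1.57)(0.341)² = 0.1826 kg·m². Taking the sense of the wad of gum's angular momentum as positive, L_{wad} = m v R = (0.0126)(9.24)(0.341) = 0.03970 kg·m²/s.
L_i = 0 + 0.03970 = 0.03970 kg·m²/s.
After sticking, I_f = I_p + m R² = 0.1826 + (0.0126)(0.341)² = 0.1840 kg·m².
ω_f = L_i / I_f = 0.03970 / 0.1840 = 0.2157 rad/s.

|ω_f| ≈ 0.216 rad/s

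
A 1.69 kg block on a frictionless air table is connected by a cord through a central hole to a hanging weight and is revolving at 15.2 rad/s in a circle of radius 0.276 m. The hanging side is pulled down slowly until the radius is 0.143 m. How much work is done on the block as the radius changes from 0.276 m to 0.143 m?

W ≈ 40.5 J

The constraining force is radial, so m r² ω about the center is conserved.
ω₂ = ω₁ (r₁/r₂)² = (15.2)(0.276/0.143)² = 56.62 rad/s.
W = ΔKE = ½m(v₂² − v₁²) = 40.53 J.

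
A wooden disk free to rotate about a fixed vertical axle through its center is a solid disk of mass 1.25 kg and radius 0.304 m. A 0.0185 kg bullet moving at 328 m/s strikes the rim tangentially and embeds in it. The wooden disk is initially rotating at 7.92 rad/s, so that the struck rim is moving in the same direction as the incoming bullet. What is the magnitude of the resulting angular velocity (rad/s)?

The axle reaction passes through the axle and exerts no torque about it; angular momentum about the axle is conserved through the impact.
I_p = ½(1.25)(0.304)² = 0.05776 kg·m². Taking the sense of the bullet's angular momentum as positive, L_{bullet} = m v R = (0.0185)(328)(0.304) = 1.845 kg·m²/s.
L_i = +I_p ω_p + m v R = +(0.05776)(7.92) + 1.845 = 2.302 kg·m²/s.
After sticking, I_f = I_p + m R² = 0.05776 + (0.0185)(0.304)² = 0.05947 kg·m².
ω_f = L_i / I_f = 2.302 / 0.05947 = 38.71 rad/s.

|ω_f| ≈ 38.7 rad/s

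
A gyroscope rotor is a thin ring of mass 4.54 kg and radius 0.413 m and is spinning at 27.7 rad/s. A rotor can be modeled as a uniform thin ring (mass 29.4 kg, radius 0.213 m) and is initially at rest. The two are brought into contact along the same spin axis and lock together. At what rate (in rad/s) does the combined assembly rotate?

No external torque acts about the common axis, so total angular momentum is conserved.
Moments of inertia: I_A = (4.54)(0.413)² = 0.7744 kg·m²; I_B = (29.4)(0.213)² = 1.334 kg·m².
Taking A's sense as positive: L = (0.7744)(27.7) = 21.45 kg·m²·rad/s.
Combined I = 0.7744 + 1.334 = 2.108 kg·m².
ω_f = L / I = 21.45 / 2.108 = 10.17 rad/s.

|ω_f| ≈ 10.2 rad/s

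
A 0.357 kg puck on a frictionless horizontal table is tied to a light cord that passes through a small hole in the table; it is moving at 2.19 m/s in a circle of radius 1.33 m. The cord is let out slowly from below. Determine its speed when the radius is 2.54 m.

v₂ ≈ 1.15 m/s

The only horizontal force on the mass is along the cord (radial), so it exerts no torque about the hole and angular momentum m v r is conserved.
v₂ = v₁ r₁ / r₂ = (2.19)(1.33) / (2.54) = 1.147 m/s.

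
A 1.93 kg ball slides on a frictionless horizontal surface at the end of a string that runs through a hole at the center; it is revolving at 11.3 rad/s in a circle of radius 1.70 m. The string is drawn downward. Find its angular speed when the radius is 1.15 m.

ω₂ ≈ 24.7 rad/s

No torque about the axis ⇒ m r₁² ω₁ = m r₂² ω₂.
ω₂ = ω₁ (r₁/r₂)² = (11.3)(1.70/1.15)² = 24.69 rad/s.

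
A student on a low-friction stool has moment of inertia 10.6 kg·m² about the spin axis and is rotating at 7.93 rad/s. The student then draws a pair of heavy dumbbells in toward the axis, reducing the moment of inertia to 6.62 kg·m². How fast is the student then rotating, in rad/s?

ω₂ ≈ 12.7 rad/s

With no external torque about the axis, L is conserved: I₁ω₁ = I₂ω₂.
ω₂ = I₁ω₁ / I₂ = (10.60)(7.93 rad/s) / (6.620) = 12.70 rad/s.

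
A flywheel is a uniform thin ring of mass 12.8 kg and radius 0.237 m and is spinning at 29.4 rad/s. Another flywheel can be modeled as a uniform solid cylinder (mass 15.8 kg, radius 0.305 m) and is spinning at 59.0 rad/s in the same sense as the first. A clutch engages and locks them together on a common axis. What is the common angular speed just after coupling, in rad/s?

|ω_f| ≈ 44.4 rad/s

No external torque acts about the common axis, so total angular momentum is conserved.
Moments of inertia: I_A = (12.8)(0.237)² = 0.7190 kg·m²; I_B = ½(15.8)(0.305)² = 0.7349 kg·m².
Taking A's sense as positive: L = (0.7190)(29.4) + (0.7349)(59.0) = 64.50 kg·m²·rad/s.
Combined I = 0.7190 + 0.7349 = 1.454 kg·m².
ω_f = L / I = 64.50 / 1.454 = 44.36 rad/s.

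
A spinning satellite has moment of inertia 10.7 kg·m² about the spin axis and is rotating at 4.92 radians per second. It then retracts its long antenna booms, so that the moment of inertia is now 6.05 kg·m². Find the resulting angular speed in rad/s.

No external torque acts about the spin axis, so angular momentum is conserved.
ω₂ = I₁ω₁ / I₂ = (10.70)(4.92 rad/s) / (6.050) = 8.701 rad/s.

ω₂ ≈ 8.70 rad/s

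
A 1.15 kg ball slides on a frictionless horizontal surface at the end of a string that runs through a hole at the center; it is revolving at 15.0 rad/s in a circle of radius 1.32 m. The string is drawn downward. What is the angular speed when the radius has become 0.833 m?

ω₂ ≈ 37.7 rad/s

No torque about the axis ⇒ m r₁² ω₁ = m r₂² ω₂.
ω₂ = ω₁ (r₁/r₂)² = (15.0)(1.32/0.833)² = 37.67 rad/s.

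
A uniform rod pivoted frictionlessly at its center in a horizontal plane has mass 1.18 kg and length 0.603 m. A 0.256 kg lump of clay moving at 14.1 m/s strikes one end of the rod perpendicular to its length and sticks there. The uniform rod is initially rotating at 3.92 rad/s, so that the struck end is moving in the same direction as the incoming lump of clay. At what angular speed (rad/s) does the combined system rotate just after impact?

The axle reaction passes through the pivot and exerts no torque about it; angular momentum about the pivot is conserved through the impact.
I_p = (1/12)(1.18)(0.603)² = 0.03575 kg·m². Taking the sense of the lump of clay's angular momentum as positive, L_{lump} = m v R = (0.256)(14.1)(0.603/2) = 1.088 kg·m²/s.
L_i = +I_p ω_p + m v R = +(0.03575)(3.92) + 1.088 = 1.228 kg·m²/s.
After sticking, I_f = I_p + m R² = 0.03575 + (0.256)(0.603/2)² = 0.05903 kg·m².
ω_f = L_i / I_f = 1.228 / 0.05903 = 20.81 rad/s.

|ω_f| ≈ 20.8 rad/s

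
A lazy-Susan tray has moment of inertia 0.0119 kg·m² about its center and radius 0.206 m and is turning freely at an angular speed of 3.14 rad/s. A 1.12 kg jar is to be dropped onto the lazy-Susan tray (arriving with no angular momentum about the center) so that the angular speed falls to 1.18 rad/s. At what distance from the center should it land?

r ≈ 0.133 m

The added mass arrives with no angular momentum about the center, and any external torque about the center is negligible, so the system's angular momentum is conserved.
I_p ω_i = (I_p + m r²) ω_f ⇒ m r² = I_p(ω_i/ω_f − 1) = 0.01190(3.14/1.18 − 1) = 0.01977 kg·m².
r = √(0.01977/1.12) = 0.1328 m.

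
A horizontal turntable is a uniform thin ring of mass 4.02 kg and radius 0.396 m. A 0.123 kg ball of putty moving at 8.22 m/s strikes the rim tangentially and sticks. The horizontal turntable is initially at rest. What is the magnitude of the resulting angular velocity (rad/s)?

About the axle the impulsive forces during the collision are internal, so angular momentum about that axis is conserved.
I_p = (4.02)(0.396)² = 0.6304 kg·m². Taking the sense of the ball of putty's angular momentum as positive, L_{ball} = m v R = (0.123)(8.22)(0.396) = 0.4004 kg·m²/s.
L_i = 0 + 0.4004 = 0.4004 kg·m²/s.
After sticking, I_f = I_p + m R² = 0.6304 + (0.123)(0.396)² = 0.6497 kg·m².
ω_f = L_i / I_f = 0.4004 / 0.6497 = 0.6163 rad/s.

|ω_f| ≈ 0.616 rad/s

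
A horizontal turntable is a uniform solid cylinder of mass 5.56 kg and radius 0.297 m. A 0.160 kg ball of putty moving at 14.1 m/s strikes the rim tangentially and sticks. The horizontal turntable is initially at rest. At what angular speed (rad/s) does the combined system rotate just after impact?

The axle reaction passes through the axle and exerts no torque about it; angular momentum about the axle is conserved through the impact.
I_p = ½(5.56)(0.297)² = 0.2452 kg·m². Taking the sense of the ball of putty's angular momentum as positive, L_{ball} = m v R = (0.160)(14.1)(0.297) = 0.6700 kg·m²/s.
L_i = 0 + 0.6700 = 0.6700 kg·m²/s.
After sticking, I_f = I_p + m R² = 0.2452 + (0.160)(0.297)² = 0.2593 kg·m².
ω_f = L_i / I_f = 0.6700 / 0.2593 = 2.584 rad/s.

|ω_f| ≈ 2.58 rad/s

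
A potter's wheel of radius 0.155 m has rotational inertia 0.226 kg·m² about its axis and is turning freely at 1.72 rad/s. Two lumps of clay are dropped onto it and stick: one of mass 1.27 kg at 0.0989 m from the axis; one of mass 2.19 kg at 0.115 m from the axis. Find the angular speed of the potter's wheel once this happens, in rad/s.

ω_f ≈ 1.45 rad/s

No external torque acts about the axis; L_before = L_after.
Added inertia Σmr² = (1.27)(0.0989)² + (2.19)(0.115)² = 0.04138 kg·m²; I_f = 0.2260 + 0.04138 = 0.2674 kg·m².
ω_f = I_p ω_i / I_f = (0.2260)(1.72) / 0.2674 = 1.454 rad/s.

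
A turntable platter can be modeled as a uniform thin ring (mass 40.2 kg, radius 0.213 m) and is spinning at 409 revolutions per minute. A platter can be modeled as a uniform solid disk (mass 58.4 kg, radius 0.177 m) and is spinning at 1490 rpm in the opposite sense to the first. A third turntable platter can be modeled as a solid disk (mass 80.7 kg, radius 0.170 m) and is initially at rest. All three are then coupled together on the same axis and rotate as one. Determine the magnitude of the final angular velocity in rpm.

The coupling torques are internal; angular momentum about the shared axis is conserved.
Moments of inertia: I_A = (40.2)(0.213)² = 1.824 kg·m²; I_B = ½(58.4)(0.177)² = 0.9148 kg·m²; I_C = ½(80.7)(0.170)² = 1.166 kg·m².
Taking A's sense as positive: L = (1.824)(409) − (0.9148)(1490) = -617.1 kg·m²·rpm.
Combined I = 1.824 + 0.9148 + 1.166 = 3.905 kg·m².
ω_f = L / I = -617.1 / 3.905 = -158.0 rpm.

|ω_f| ≈ 158 rpm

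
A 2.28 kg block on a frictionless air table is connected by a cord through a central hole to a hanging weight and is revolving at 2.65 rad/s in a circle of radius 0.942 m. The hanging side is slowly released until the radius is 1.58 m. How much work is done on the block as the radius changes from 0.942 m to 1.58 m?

No torque about the axis ⇒ m r₁² ω₁ = m r₂² ω₂.
ω₂ = ω₁ (r₁/r₂)² = (2.65)(0.942/1.58)² = 0.9420 rad/s.
W = ΔKE = ½m(v₂² − v₁²) = -4.579 J.

W ≈ -4.58 J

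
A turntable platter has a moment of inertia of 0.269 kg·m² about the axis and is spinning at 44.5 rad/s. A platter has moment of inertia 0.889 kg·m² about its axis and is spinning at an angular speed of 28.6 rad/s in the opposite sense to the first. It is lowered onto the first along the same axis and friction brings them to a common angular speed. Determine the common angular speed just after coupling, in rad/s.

|ω_f| ≈ 11.6 rad/s

No external torque acts about the common axis, so total angular momentum is conserved.
Taking A's sense as positive: L = (0.2690)(44.5) − (0.8890)(28.6) = -13.45 kg·m²·rad/s.
Combined I = 0.2690 + 0.8890 = 1.158 kg·m².
ω_f = L / I = -13.45 / 1.158 = -11.62 rad/s.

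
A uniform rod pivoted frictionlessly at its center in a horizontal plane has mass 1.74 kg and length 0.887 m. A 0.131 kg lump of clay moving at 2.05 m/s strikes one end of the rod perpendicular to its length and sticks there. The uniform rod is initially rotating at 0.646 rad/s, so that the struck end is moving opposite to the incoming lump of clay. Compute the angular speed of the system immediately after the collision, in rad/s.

The axle reaction passes through the pivot and exerts no torque about it; angular momentum about the pivot is conserved through the impact.
I_p = (1/12)(1.74)(0.887)² = 0.1141 kg·m². Taking the sense of the lump of clay's angular momentum as positive, L_{lump} = m v R = (0.131)(2.05)(0.887/2) = 0.1191 kg·m²/s.
L_i = −I_p ω_p + m v R = −(0.1141)(0.646) + 0.1191 = 0.04541 kg·m²/s.
After sticking, I_f = I_p + m R² = 0.1141 + (0.131)(0.887/2)² = 0.1398 kg·m².
ω_f = L_i / I_f = 0.04541 / 0.1398 = 0.3247 rad/s.

|ω_f| ≈ 0.325 rad/s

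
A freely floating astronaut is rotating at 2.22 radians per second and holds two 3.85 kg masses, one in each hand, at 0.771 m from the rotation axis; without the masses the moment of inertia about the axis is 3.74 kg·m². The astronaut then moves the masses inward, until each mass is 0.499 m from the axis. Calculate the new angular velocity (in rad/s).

With no external torque about the axis, L is conserved: I₁ω₁ = I₂ω₂.
I₁ = 3.74 + 2(3.85)(0.771)² = 8.317 kg·m²; I₂ = 3.74 + 2(3.85)(0.499)² = 5.657 kg·m².
ω₂ = I₁ω₁ / I₂ = (8.317)(2.22 rad/s) / (5.657) = 3.264 rad/s.

ω₂ ≈ 3.26 rad/s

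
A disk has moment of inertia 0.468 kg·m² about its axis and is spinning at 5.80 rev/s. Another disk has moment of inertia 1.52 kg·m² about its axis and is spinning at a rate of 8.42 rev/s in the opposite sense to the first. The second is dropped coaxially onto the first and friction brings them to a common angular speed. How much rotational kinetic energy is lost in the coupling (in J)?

ΔKE lost ≈ 1430 J

The coupling torques are internal; angular momentum about the shared axis is conserved.
Taking A's sense as positive: L = (0.4680)(5.80) − (1.520)(8.42) = -10.08 kg·m²·rev/s.
Combined I = 0.4680 + 1.520 = 1.988 kg·m².
ω_f = L / I = -10.08 / 1.988 = -5.072 rev/s.
KE_i = ½ΣIω² = 2438 J; KE_f = ½(1.988)(31.87)² = 1010 J.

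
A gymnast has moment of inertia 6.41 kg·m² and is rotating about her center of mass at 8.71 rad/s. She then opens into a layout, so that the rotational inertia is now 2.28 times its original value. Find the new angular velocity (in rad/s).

ω₂ ≈ 3.82 rad/s

Angular momentum about the spin axis is conserved since the torque about it is zero.
I₂ = 2.28 × 6.41 = 14.61 kg·m².
ω₂ = I₁ω₁ / I₂ = (6.410)(8.71 rad/s) / (14.61) = 3.820 rad/s.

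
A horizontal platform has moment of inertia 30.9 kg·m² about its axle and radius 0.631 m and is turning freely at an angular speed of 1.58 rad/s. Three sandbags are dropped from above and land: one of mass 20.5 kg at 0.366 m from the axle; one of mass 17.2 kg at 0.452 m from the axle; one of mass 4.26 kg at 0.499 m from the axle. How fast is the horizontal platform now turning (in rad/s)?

ω_f ≈ 1.28 rad/s

The added mass arrives with no angular momentum about the axle, and any external torque about the axle is negligible, so the system's angular momentum is conserved.
Added inertia Σmr² = (20.5)(0.366)² + (17.2)(0.452)² + (4.26)(0.499)² = 7.321 kg·m²; I_f = 30.90 + 7.321 = 38.22 kg·m².
ω_f = I_p ω_i / I_f = (30.90)(1.58) / 38.22 = 1.277 rad/s.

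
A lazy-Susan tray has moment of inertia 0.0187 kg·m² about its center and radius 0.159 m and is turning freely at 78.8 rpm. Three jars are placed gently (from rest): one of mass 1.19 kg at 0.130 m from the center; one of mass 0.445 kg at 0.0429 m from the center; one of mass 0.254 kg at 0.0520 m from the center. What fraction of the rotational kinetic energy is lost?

The added mass arrives with no angular momentum about the center, and any external torque about the center is negligible, so the system's angular momentum is conserved.
Added inertia Σmr² = (1.19)(0.130)² + (0.445)(0.0429)² + (0.254)(0.0520)² = 0.02162 kg·m²; I_f = 0.01870 + 0.02162 = 0.04032 kg·m².
ω_f = I_p ω_i / I_f = (0.01870)(78.8) / 0.04032 = 36.55 rpm.
KE_i = ½(0.01870)(8.252 rad/s)² = 0.6367 J; KE_f = ½(0.04032)(3.827)² = 0.2953 J.
Fraction lost = 0.5362.

fraction ≈ 0.536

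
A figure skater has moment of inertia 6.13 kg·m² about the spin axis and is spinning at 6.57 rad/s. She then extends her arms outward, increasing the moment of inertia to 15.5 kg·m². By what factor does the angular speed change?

ω₂/ω₁ ≈ 0.395

With no external torque about the axis, L is conserved: I₁ω₁ = I₂ω₂.
ω₂/ω₁ = I₁/I₂ = 6.130 / 15.50 = 0.3955.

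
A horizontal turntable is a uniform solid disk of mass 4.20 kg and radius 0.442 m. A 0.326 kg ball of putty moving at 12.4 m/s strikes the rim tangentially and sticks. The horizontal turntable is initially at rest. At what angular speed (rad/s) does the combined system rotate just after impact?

About the axle the impulsive forces during the collision are internal, so angular momentum about that axis is conserved.
I_p = ½(4.20)(0.442)² = 0.4103 kg·m². Taking the sense of the ball of putty's angular momentum as positive, L_{ball} = m v R = (0.326)(12.4)(0.442) = 1.787 kg·m²/s.
L_i = 0 + 1.787 = 1.787 kg·m²/s.
After sticking, I_f = I_p + m R² = 0.4103 + (0.326)(0.442)² = 0.4740 kg·m².
ω_f = L_i / I_f = 1.787 / 0.4740 = 3.770 rad/s.

|ω_f| ≈ 3.77 rad/s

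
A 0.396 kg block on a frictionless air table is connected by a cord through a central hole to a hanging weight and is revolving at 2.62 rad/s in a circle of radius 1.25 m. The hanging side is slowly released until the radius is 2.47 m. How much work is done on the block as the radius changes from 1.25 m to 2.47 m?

No torque about the axis ⇒ m r₁² ω₁ = m r₂² ω₂.
ω₂ = ω₁ (r₁/r₂)² = (2.62)(1.25/2.47)² = 0.6710 rad/s.
W = ΔKE = ½m(v₂² − v₁²) = -1.580 J.

W ≈ -1.58 J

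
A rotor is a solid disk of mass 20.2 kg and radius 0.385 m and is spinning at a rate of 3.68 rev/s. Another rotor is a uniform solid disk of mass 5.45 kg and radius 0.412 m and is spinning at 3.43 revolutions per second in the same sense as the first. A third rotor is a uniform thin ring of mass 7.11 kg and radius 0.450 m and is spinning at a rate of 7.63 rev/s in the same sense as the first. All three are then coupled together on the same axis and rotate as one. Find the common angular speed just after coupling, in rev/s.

No external torque acts about the common axis, so total angular momentum is conserved.
Moments of inertia: I_A = ½(20.2)(0.385)² = 1.497 kg·m²; I_B = ½(5.45)(0.412)² = 0.4626 kg·m²; I_C = (7.11)(0.450)² = 1.440 kg·m².
Taking A's sense as positive: L = (1.497)(3.68) + (0.4626)(3.43) + (1.440)(7.63) = 18.08 kg·m²·rev/s.
Combined I = 1.497 + 0.4626 + 1.440 = 3.399 kg·m².
ω_f = L / I = 18.08 / 3.399 = 5.319 rev/s.

|ω_f| ≈ 5.32 rev/s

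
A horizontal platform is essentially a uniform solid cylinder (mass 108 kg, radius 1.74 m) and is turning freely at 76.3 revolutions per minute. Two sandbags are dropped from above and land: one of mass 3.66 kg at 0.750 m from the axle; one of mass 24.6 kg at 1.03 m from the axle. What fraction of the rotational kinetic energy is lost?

fraction ≈ 0.147

The added mass arrives with no angular momentum about the axle, and any external torque about the axle is negligible, so the system's angular momentum is conserved.
I_p = ½(108)(1.74)² = 163.5 kg·m².
Added inertia Σmr² = (3.66)(0.750)² + (24.6)(1.03)² = 28.16 kg·m²; I_f = 163.5 + 28.16 = 191.6 kg·m².
ω_f = I_p ω_i / I_f = (163.5)(76.3) / 191.6 = 65.09 rpm.
KE_i = ½(163.5)(7.990 rad/s)² = 5219 J; KE_f = ½(191.6)(6.816)² = 4452 J.
Fraction lost = 0.1469.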